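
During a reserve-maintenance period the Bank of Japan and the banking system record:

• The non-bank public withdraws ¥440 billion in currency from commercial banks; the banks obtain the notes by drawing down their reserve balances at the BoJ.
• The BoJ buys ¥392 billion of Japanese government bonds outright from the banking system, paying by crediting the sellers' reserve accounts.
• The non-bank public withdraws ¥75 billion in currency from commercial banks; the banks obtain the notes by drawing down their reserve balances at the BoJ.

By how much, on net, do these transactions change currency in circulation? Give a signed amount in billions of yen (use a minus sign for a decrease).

+¥515 billion

Currency withdrawal ¥440 billion: notes leave the central bank → +¥440B.
OMO purchase (from banks) ¥392 billion: no currency enters or leaves circulation → 0.
Currency withdrawal ¥75 billion: notes leave the central bank → +¥75B.
Net: 440 + 0 + 75 = +¥515 billion.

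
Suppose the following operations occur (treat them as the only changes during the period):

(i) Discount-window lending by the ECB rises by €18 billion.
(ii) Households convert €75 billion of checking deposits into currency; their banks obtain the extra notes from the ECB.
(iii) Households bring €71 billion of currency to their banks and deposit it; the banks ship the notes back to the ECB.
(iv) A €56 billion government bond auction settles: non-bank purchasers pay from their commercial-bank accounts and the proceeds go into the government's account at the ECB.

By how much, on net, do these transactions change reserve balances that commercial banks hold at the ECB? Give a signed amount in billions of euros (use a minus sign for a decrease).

-€42 billion

Discount-window loan €18 billion: the loan is credited to the bank's reserve account → +€18B.
Currency withdrawal €75 billion: banks swap reserves for currency → −€75B.
Currency deposit €71 billion: returned notes are swapped for reserve credit → +€71B.
Government account inflow €56 billion: funds move from bank reserves into the government account → −€56B.
Net: 18 − 75 + 71 − 56 = -€42 billion.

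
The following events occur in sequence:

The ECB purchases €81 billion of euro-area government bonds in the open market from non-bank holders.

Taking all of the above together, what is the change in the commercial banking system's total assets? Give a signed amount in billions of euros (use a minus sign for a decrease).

+€81 billion

ECB balance sheet:
  Assets:      Securities +€81B
  Liabilities: Bank reserves +€81B
Commercial banking system:
  Assets:      Reserves at CB +€81B
  Liabilities: Checkable deposits +€81B
Change in total bank assets = +€81 billion.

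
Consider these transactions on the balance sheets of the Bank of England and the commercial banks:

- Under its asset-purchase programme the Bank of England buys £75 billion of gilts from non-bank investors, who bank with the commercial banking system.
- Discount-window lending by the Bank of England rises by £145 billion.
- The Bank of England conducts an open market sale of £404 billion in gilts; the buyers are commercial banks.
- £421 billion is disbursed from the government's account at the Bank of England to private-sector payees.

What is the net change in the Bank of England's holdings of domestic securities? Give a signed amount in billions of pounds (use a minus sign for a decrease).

-£329 billion

Asset purchase (from non-banks) £75 billion: securities added to the Bank of England's portfolio → +£75B.
Discount-window loan £145 billion: the Bank of England's securities portfolio is untouched → 0.
OMO sale (to banks) £404 billion: securities removed from the Bank of England's portfolio → −£404B.
Government spending £421 billion: the Bank of England's securities portfolio is untouched → 0.
Net: 75 + 0 − 404 + 0 = -£329 billion.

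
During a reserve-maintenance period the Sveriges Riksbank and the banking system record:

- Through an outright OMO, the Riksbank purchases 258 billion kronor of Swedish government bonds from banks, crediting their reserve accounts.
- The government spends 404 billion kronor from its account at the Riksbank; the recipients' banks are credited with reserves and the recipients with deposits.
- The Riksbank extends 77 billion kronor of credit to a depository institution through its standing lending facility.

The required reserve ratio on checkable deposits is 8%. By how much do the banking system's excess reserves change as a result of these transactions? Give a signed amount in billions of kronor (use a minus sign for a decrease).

OMO purchase (from banks) 258 billion kronor: reserves +258B, deposits 0.
Government spending 404 billion kronor: reserves +404B, deposits +404B.
Discount-window loan 77 billion kronor: reserves +77B, deposits 0.
Totals: Δreserves = +739B, Δdeposits = +404B.
Δrequired reserves = 8% × +404B = +32.32B.
Δexcess reserves = Δreserves − Δrequired = +739B − (+32.32B) = +706.68 billion.

+706.68 billion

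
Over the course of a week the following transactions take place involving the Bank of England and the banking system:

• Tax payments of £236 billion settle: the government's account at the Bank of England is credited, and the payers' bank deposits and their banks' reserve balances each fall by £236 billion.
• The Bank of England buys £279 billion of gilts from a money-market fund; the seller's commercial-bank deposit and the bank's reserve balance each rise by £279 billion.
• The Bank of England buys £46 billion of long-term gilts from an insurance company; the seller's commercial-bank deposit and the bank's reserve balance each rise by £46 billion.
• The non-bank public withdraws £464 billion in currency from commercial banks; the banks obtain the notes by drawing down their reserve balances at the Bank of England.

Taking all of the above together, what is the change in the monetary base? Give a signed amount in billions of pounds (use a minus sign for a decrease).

+£89 billion

Government account inflow £236 billion: reserves shift to a non-base liability → −£236B.
Asset purchase (from non-banks) £279 billion: Bank of England balance sheet expands → +£279B.
Asset purchase (from non-banks) £46 billion: Bank of England balance sheet expands → +£46B.
Currency withdrawal £464 billion: just a shift between currency and reserves — both are base money → 0.
Net: −236 + 279 + 46 + 0 = +£89 billion.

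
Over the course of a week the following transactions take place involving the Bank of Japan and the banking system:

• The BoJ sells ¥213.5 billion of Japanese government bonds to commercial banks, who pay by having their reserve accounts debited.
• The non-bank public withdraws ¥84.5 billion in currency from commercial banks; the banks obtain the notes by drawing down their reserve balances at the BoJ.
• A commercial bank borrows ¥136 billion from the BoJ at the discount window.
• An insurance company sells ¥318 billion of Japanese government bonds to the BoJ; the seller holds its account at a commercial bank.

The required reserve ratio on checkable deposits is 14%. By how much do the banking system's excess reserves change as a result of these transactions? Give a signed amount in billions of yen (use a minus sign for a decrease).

OMO sale (to banks) ¥213.5 billion: reserves −¥213.5B, deposits 0.
Currency withdrawal ¥84.5 billion: reserves −¥84.5B, deposits −¥84.5B.
Discount-window loan ¥136 billion: reserves +¥136B, deposits 0.
Asset purchase (from non-banks) ¥318 billion: reserves +¥318B, deposits +¥318B.
Totals: Δreserves = +¥156B, Δdeposits = +¥233.5B.
Δrequired reserves = 14% × +¥233.5B = +¥32.69B.
Δexcess reserves = Δreserves − Δrequired = +¥156B − (+¥32.69B) = +¥123.31 billion.

+¥123.31 billion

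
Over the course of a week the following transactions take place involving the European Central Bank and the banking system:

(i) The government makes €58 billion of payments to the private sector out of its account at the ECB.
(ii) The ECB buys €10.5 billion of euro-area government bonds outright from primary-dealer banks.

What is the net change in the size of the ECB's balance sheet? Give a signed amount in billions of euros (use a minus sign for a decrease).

ECB balance sheet:
  Assets:      Securities +€10.5B
  Liabilities: Bank reserves +€68.5B, Government deposits −€58B
Commercial banking system:
  Assets:      Reserves at CB +€68.5B, Securities −€10.5B
  Liabilities: Checkable deposits +€58B
Change in total ECB assets = +€10.5 billion.

+€10.5 billion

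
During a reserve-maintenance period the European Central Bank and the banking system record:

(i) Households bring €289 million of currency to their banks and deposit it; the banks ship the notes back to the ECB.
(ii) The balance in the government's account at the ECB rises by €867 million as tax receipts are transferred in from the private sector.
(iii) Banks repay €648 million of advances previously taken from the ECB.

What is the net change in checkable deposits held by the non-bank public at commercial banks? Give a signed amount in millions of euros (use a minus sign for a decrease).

ECB balance sheet:
  Assets:      Loans to banks −€648M
  Liabilities: Bank reserves −€1226M, Currency in circulation −€289M, Government deposits +€867M
Commercial banking system:
  Assets:      Reserves at CB −€1226M
  Liabilities: Checkable deposits −€578M, Borrowings from CB −€648M
So the change in checkable deposits held by the non-bank public at commercial banks is -€578 million.

-€578 million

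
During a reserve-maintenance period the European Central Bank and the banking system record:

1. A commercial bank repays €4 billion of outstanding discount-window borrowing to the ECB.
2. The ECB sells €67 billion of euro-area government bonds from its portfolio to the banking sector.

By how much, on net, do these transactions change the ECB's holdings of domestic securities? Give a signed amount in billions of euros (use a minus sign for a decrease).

-€67 billion

Discount-window repayment €4 billion: the ECB's securities portfolio is untouched → 0.
OMO sale (to banks) €67 billion: securities removed from the ECB's portfolio → −€67B.
Net: 0 − 67 = -€67 billion.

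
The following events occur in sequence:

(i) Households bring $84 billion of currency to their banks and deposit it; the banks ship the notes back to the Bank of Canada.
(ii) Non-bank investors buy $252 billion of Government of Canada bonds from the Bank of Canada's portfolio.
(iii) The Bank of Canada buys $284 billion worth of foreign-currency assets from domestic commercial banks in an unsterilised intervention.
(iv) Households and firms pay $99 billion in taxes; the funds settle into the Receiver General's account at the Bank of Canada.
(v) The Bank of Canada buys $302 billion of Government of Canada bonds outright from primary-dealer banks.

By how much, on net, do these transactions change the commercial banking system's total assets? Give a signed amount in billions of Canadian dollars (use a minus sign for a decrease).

-$267 billion

Currency deposit $84 billion: bank balance sheets expand → +$84B.
Asset sale (to non-banks) $252 billion: bank balance sheets shrink → −$252B.
FX purchase $284 billion: just an asset swap on bank balance sheets → 0.
Government account inflow $99 billion: bank balance sheets shrink → −$99B.
OMO purchase (from banks) $302 billion: just an asset swap on bank balance sheets → 0.
Net: 84 − 252 + 0 − 99 + 0 = -$267 billion.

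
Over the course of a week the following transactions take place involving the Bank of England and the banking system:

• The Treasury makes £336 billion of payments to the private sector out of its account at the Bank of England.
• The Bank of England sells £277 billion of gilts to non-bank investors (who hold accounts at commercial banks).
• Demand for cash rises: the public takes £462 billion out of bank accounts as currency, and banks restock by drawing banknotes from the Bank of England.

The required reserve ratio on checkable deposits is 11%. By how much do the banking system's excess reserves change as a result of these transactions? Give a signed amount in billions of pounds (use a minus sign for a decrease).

-£358.67 billion

Government spending £336 billion: reserves +£336B, deposits +£336B.
Asset sale (to non-banks) £277 billion: reserves −£277B, deposits −£277B.
Currency withdrawal £462 billion: reserves −£462B, deposits −£462B.
Totals: Δreserves = −£403B, Δdeposits = −£403B.
Δrequired reserves = 11% × −£403B = −£44.33B.
Δexcess reserves = Δreserves − Δrequired = −£403B − (−£44.33B) = -£358.67 billion.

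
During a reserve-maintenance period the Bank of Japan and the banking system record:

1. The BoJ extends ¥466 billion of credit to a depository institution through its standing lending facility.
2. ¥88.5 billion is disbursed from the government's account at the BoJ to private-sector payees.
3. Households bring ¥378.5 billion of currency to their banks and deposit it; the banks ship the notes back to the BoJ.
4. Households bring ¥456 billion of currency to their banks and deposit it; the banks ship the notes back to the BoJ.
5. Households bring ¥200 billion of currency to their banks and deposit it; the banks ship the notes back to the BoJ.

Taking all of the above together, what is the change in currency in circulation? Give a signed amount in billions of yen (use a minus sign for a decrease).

BoJ balance sheet:
  Assets:      Loans to banks +¥466B
  Liabilities: Bank reserves +¥1589B, Currency in circulation −¥1034.5B, Government deposits −¥88.5B
Commercial banking system:
  Assets:      Reserves at CB +¥1589B
  Liabilities: Checkable deposits +¥1123B, Borrowings from CB +¥466B
So the change in currency in circulation is -¥1034.5 billion.

-¥1034.5 billion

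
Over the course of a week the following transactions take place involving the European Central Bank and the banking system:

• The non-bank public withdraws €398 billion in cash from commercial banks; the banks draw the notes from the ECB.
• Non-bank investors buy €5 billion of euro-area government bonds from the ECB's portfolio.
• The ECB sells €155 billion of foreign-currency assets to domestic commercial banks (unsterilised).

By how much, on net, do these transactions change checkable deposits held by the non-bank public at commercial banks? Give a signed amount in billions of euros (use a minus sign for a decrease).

-€403 billion

Currency withdrawal €398 billion: non-bank counterparties' bank balances fall → −€398B.
Asset sale (to non-banks) €5 billion: non-bank counterparties' bank balances fall → −€5B.
FX sale €155 billion: the counterparty is a bank, so public deposits are unchanged → 0.
Net: −398 − 5 + 0 = -€403 billion.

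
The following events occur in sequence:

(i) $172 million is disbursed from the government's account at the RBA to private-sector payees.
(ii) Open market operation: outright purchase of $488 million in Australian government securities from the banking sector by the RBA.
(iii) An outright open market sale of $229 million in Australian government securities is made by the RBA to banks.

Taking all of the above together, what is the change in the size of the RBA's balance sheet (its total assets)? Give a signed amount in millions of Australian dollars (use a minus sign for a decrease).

+$259 million

Government spending $172 million: only the composition of liabilities changes → 0.
OMO purchase (from banks) $488 million: an RBA asset is acquired → +$488M.
OMO sale (to banks) $229 million: an RBA asset is shed → −$229M.
Net: 0 + 488 − 229 = +$259 million.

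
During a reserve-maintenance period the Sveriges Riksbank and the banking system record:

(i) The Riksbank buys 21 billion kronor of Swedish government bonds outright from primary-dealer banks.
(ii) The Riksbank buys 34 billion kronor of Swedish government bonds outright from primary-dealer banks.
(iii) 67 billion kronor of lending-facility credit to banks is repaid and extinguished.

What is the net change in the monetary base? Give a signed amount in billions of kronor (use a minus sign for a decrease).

OMO purchase (from banks) 21 billion kronor: Riksbank balance sheet expands → +21B.
OMO purchase (from banks) 34 billion kronor: Riksbank balance sheet expands → +34B.
Discount-window repayment 67 billion kronor: Riksbank balance sheet contracts → −67B.
Net: 21 + 34 − 67 = -12 billion.

-12 billion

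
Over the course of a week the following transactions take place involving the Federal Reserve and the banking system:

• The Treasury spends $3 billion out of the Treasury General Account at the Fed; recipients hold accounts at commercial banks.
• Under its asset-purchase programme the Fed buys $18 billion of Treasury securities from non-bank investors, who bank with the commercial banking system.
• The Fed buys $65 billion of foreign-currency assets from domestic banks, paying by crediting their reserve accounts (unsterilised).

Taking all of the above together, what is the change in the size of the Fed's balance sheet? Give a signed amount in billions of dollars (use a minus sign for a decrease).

+$83 billion

Fed balance sheet:
  Assets:      Securities +$18B, Foreign assets +$65B
  Liabilities: Bank reserves +$86B, Government deposits −$3B
Change in total Fed assets = +$83 billion.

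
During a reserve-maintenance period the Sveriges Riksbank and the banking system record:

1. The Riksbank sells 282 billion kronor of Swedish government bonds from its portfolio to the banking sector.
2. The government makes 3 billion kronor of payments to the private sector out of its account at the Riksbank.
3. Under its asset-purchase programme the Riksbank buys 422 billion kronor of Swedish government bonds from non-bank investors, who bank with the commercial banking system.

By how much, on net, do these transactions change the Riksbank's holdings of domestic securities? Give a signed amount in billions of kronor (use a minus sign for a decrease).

+140 billion

OMO sale (to banks) 282 billion kronor: securities removed from the Riksbank's portfolio → −282B.
Government spending 3 billion kronor: the Riksbank's securities portfolio is untouched → 0.
Asset purchase (from non-banks) 422 billion kronor: securities added to the Riksbank's portfolio → +422B.
Net: −282 + 0 + 422 = +140 billion.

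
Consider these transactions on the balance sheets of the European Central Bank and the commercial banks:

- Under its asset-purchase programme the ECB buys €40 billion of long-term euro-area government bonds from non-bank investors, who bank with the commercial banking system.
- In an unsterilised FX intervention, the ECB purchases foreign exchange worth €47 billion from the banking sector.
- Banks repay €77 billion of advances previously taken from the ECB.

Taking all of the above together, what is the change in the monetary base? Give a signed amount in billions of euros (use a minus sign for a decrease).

ECB balance sheet:
  Assets:      Securities +€40B, Loans to banks −€77B, Foreign assets +€47B
  Liabilities: Bank reserves +€10B
Monetary base = currency + reserves: 0 + (+€10B) = +€10 billion.

+€10 billion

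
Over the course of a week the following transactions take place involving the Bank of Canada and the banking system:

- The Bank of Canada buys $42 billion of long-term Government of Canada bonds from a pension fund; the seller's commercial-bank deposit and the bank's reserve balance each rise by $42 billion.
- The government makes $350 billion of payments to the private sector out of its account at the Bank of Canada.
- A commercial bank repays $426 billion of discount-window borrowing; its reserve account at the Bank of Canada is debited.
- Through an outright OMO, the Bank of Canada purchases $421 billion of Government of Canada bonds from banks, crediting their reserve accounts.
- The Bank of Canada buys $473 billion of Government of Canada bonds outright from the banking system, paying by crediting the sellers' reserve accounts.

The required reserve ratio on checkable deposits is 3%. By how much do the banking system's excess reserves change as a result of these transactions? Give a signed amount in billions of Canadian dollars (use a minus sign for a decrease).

Asset purchase (from non-banks) $42 billion: reserves +$42B, deposits +$42B.
Government spending $350 billion: reserves +$350B, deposits +$350B.
Discount-window repayment $426 billion: reserves −$426B, deposits 0.
OMO purchase (from banks) $421 billion: reserves +$421B, deposits 0.
OMO purchase (from banks) $473 billion: reserves +$473B, deposits 0.
Totals: Δreserves = +$860B, Δdeposits = +$392B.
Δrequired reserves = 3% × +$392B = +$11.76B.
Δexcess reserves = Δreserves − Δrequired = +$860B − (+$11.76B) = +$848.24 billion.

+$848.24 billion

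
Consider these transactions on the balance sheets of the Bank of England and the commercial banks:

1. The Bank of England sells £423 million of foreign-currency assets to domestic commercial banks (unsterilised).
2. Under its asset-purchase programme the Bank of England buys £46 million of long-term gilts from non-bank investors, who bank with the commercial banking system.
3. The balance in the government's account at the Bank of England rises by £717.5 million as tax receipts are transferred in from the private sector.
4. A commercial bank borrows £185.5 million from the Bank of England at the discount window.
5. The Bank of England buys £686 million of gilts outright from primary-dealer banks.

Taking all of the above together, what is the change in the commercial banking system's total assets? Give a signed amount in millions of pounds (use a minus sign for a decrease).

-£486 million

Bank of England balance sheet:
  Assets:      Securities +£732M, Loans to banks +£185.5M, Foreign assets −£423M
  Liabilities: Bank reserves −£223M, Government deposits +£717.5M
Commercial banking system:
  Assets:      Reserves at CB −£223M, Securities −£686M, Foreign assets +£423M
  Liabilities: Checkable deposits −£671.5M, Borrowings from CB +£185.5M
Change in total bank assets = -£486 million.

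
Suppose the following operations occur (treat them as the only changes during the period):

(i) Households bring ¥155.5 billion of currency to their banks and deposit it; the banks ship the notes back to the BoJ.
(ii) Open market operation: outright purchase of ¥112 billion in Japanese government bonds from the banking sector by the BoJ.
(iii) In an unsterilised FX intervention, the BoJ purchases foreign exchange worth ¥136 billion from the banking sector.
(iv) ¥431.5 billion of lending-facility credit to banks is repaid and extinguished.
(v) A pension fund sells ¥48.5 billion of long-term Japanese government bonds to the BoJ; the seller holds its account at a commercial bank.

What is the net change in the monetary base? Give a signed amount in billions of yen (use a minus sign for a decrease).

-¥135 billion

Currency deposit ¥155.5 billion: just a shift between currency and reserves — both are base money → 0.
OMO purchase (from banks) ¥112 billion: BoJ balance sheet expands → +¥112B.
FX purchase ¥136 billion: BoJ balance sheet expands → +¥136B.
Discount-window repayment ¥431.5 billion: BoJ balance sheet contracts → −¥431.5B.
Asset purchase (from non-banks) ¥48.5 billion: BoJ balance sheet expands → +¥48.5B.
Net: 0 + 112 + 136 − 431.5 + 48.5 = -¥135 billion.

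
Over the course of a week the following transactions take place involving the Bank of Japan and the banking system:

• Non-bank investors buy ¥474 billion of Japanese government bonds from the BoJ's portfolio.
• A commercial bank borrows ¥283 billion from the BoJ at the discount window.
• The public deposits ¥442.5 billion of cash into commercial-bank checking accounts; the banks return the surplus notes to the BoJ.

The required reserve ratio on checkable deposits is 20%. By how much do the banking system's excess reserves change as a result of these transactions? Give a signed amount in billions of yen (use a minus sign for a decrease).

Asset sale (to non-banks) ¥474 billion: reserves −¥474B, deposits −¥474B.
Discount-window loan ¥283 billion: reserves +¥283B, deposits 0.
Currency deposit ¥442.5 billion: reserves +¥442.5B, deposits +¥442.5B.
Totals: Δreserves = +¥251.5B, Δdeposits = −¥31.5B.
Δrequired reserves = 20% × −¥31.5B = −¥6.3B.
Δexcess reserves = Δreserves − Δrequired = +¥251.5B − (−¥6.3B) = +¥257.8 billion.

+¥257.8 billion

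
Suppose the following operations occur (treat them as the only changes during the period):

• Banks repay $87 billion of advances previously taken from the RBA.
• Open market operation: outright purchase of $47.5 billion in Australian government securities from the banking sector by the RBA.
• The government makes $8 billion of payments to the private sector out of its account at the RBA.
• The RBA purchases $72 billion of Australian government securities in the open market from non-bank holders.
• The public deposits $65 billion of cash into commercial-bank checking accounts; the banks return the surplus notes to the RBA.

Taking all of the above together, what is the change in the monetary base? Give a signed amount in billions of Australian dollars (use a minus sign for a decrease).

RBA balance sheet:
  Assets:      Securities +$119.5B, Loans to banks −$87B
  Liabilities: Bank reserves +$105.5B, Currency in circulation −$65B, Government deposits −$8B
Monetary base = currency + reserves: −$65B + (+$105.5B) = +$40.5 billion.

+$40.5 billion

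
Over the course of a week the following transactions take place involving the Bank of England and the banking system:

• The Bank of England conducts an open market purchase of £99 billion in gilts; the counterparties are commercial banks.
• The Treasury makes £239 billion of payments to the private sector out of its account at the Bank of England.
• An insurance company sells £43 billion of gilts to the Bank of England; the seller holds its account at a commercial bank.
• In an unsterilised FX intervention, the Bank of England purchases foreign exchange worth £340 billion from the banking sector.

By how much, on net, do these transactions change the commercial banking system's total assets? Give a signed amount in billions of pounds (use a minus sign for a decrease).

+£282 billion

OMO purchase (from banks) £99 billion: just an asset swap on bank balance sheets → 0.
Government spending £239 billion: bank balance sheets expand → +£239B.
Asset purchase (from non-banks) £43 billion: bank balance sheets expand → +£43B.
FX purchase £340 billion: just an asset swap on bank balance sheets → 0.
Net: 0 + 239 + 43 + 0 = +£282 billion.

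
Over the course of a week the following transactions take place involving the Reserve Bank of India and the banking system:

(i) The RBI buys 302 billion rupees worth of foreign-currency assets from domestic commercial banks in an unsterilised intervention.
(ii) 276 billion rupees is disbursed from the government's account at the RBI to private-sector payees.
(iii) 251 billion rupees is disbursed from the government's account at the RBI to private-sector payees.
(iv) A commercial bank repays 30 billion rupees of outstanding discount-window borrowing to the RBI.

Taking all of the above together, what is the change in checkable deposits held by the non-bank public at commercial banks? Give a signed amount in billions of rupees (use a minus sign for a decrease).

+527 billion

FX purchase 302 billion rupees: the counterparty is a bank, so public deposits are unchanged → 0.
Government spending 276 billion rupees: non-bank counterparties' bank balances rise → +276B.
Government spending 251 billion rupees: non-bank counterparties' bank balances rise → +251B.
Discount-window repayment 30 billion rupees: the counterparty is a bank, so public deposits are unchanged → 0.
Net: 0 + 276 + 251 + 0 = +527 billion.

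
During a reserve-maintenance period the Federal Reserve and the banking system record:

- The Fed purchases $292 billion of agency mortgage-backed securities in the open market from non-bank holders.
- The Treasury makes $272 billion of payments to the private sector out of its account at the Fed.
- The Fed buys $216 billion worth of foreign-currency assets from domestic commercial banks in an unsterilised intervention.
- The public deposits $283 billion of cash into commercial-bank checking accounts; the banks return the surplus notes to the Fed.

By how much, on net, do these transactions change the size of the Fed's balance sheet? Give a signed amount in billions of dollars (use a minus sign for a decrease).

Asset purchase (from non-banks) $292 billion: a Fed asset is acquired → +$292B.
Government spending $272 billion: only the composition of liabilities changes → 0.
FX purchase $216 billion: a Fed asset is acquired → +$216B.
Currency deposit $283 billion: only the composition of liabilities changes → 0.
Net: 292 + 0 + 216 + 0 = +$508 billion.

+$508 billion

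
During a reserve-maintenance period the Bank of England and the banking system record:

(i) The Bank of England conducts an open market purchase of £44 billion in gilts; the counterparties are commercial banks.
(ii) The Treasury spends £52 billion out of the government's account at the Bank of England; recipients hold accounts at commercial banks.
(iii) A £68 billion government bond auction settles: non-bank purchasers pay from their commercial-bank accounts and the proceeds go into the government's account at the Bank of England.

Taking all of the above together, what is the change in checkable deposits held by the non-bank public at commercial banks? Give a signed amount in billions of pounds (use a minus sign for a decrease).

Bank of England balance sheet:
  Assets:      Securities +£44B
  Liabilities: Bank reserves +£28B, Government deposits +£16B
Commercial banking system:
  Assets:      Reserves at CB +£28B, Securities −£44B
  Liabilities: Checkable deposits −£16B
So the change in checkable deposits held by the non-bank public at commercial banks is -£16 billion.

-£16 billion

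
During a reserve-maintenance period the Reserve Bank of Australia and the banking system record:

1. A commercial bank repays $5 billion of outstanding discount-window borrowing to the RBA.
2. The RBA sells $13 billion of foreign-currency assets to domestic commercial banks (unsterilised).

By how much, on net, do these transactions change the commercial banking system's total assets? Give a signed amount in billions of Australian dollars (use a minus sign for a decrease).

-$5 billion

RBA balance sheet:
  Assets:      Loans to banks −$5B, Foreign assets −$13B
  Liabilities: Bank reserves −$18B
Commercial banking system:
  Assets:      Reserves at CB −$18B, Foreign assets +$13B
  Liabilities: Borrowings from CB −$5B
Change in total bank assets = -$5 billion.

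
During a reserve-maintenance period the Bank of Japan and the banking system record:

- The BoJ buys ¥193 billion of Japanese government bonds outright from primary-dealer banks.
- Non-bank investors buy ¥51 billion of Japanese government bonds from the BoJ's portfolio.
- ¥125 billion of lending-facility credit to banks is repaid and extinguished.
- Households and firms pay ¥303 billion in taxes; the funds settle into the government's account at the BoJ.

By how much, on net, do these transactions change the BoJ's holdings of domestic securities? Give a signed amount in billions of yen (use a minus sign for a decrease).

+¥142 billion

BoJ balance sheet:
  Assets:      Securities +¥142B, Loans to banks −¥125B
  Liabilities: Bank reserves −¥286B, Government deposits +¥303B
So the change in the BoJ's holdings of domestic securities is +¥142 billion.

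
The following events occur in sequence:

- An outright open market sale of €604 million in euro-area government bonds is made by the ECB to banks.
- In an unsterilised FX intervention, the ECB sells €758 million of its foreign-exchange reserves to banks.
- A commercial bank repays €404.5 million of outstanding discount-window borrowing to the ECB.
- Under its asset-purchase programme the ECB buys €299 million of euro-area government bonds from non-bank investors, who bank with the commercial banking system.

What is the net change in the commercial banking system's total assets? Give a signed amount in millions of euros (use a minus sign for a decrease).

-€105.5 million

OMO sale (to banks) €604 million: just an asset swap on bank balance sheets → 0.
FX sale €758 million: just an asset swap on bank balance sheets → 0.
Discount-window repayment €404.5 million: bank balance sheets shrink → −€404.5M.
Asset purchase (from non-banks) €299 million: bank balance sheets expand → +€299M.
Net: 0 + 0 − 404.5 + 299 = -€105.5 million.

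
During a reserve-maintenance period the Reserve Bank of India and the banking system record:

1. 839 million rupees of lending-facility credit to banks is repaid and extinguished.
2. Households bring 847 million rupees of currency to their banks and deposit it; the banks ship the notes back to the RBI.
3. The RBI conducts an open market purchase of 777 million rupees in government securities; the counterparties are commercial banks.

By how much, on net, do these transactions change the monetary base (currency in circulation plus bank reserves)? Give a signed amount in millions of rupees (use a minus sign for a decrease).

RBI balance sheet:
  Assets:      Securities +777M, Loans to banks −839M
  Liabilities: Bank reserves +785M, Currency in circulation −847M
Monetary base = currency + reserves: −847M + (+785M) = -62 million.

-62 million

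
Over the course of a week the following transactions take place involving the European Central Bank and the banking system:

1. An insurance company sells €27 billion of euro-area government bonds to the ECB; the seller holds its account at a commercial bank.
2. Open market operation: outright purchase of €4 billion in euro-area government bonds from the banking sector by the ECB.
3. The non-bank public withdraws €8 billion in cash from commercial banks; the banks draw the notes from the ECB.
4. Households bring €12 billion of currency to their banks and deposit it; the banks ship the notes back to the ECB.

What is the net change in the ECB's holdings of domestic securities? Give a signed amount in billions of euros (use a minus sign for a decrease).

+€31 billion

ECB balance sheet:
  Assets:      Securities +€31B
  Liabilities: Bank reserves +€35B, Currency in circulation −€4B
So the change in the ECB's holdings of domestic securities is +€31 billion.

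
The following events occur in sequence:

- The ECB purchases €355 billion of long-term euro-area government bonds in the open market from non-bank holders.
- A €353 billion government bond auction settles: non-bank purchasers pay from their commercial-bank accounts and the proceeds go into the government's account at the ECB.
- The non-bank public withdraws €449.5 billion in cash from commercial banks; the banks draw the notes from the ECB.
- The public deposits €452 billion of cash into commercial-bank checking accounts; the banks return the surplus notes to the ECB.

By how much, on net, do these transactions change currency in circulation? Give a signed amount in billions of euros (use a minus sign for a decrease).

-€2.5 billion

ECB balance sheet:
  Assets:      Securities +€355B
  Liabilities: Bank reserves +€4.5B, Currency in circulation −€2.5B, Government deposits +€353B
Commercial banking system:
  Assets:      Reserves at CB +€4.5B
  Liabilities: Checkable deposits +€4.5B
So the change in currency in circulation is -€2.5 billion.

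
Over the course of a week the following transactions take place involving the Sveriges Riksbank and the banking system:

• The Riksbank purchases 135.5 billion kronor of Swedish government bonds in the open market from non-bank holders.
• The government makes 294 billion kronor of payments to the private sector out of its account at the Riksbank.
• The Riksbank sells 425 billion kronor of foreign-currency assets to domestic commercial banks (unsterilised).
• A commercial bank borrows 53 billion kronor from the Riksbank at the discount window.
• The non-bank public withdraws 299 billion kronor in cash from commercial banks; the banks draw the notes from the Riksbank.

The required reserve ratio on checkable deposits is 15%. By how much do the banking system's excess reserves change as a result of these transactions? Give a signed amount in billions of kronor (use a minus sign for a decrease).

-261.075 billion

Asset purchase (from non-banks) 135.5 billion kronor: reserves +135.5B, deposits +135.5B.
Government spending 294 billion kronor: reserves +294B, deposits +294B.
FX sale 425 billion kronor: reserves −425B, deposits 0.
Discount-window loan 53 billion kronor: reserves +53B, deposits 0.
Currency withdrawal 299 billion kronor: reserves −299B, deposits −299B.
Totals: Δreserves = −241.5B, Δdeposits = +130.5B.
Δrequired reserves = 15% × +130.5B = +19.575B.
Δexcess reserves = Δreserves − Δrequired = −241.5B − (+19.575B) = -261.075 billion.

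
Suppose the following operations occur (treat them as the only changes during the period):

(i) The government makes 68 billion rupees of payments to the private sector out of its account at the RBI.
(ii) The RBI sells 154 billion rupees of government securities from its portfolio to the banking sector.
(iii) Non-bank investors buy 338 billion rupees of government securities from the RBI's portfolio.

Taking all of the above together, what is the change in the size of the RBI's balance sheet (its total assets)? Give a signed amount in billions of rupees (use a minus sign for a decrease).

-492 billion

Government spending 68 billion rupees: only the composition of liabilities changes → 0.
OMO sale (to banks) 154 billion rupees: an RBI asset is shed → −154B.
Asset sale (to non-banks) 338 billion rupees: an RBI asset is shed → −338B.
Net: 0 − 154 − 338 = -492 billion.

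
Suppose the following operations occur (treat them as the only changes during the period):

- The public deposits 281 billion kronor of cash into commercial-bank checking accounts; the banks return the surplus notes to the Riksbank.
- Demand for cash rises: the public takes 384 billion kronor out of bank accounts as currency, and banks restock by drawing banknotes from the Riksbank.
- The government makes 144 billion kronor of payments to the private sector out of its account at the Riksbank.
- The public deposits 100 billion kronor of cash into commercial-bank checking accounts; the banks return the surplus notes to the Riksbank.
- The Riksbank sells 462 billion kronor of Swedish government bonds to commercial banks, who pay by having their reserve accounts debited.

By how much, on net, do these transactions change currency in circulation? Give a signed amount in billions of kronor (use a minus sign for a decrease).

Currency deposit 281 billion kronor: notes return to the central bank → −281B.
Currency withdrawal 384 billion kronor: notes leave the central bank → +384B.
Government spending 144 billion kronor: no currency enters or leaves circulation → 0.
Currency deposit 100 billion kronor: notes return to the central bank → −100B.
OMO sale (to banks) 462 billion kronor: no currency enters or leaves circulation → 0.
Net: −281 + 384 + 0 − 100 + 0 = +3 billion.

+3 billion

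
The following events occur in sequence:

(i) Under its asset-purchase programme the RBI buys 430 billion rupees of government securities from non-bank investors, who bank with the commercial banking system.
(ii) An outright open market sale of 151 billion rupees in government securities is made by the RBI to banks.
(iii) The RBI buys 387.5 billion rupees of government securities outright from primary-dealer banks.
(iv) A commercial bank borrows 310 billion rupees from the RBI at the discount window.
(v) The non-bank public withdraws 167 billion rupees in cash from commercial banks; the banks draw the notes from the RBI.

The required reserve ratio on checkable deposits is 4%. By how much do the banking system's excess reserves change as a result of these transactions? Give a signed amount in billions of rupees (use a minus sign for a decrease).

Asset purchase (from non-banks) 430 billion rupees: reserves +430B, deposits +430B.
OMO sale (to banks) 151 billion rupees: reserves −151B, deposits 0.
OMO purchase (from banks) 387.5 billion rupees: reserves +387.5B, deposits 0.
Discount-window loan 310 billion rupees: reserves +310B, deposits 0.
Currency withdrawal 167 billion rupees: reserves −167B, deposits −167B.
Totals: Δreserves = +809.5B, Δdeposits = +263B.
Δrequired reserves = 4% × +263B = +10.52B.
Δexcess reserves = Δreserves − Δrequired = +809.5B − (+10.52B) = +798.98 billion.

+798.98 billion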